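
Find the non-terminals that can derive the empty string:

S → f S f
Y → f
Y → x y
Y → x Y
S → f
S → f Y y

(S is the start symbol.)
None

There are no ε-productions, so no non-terminal can derive ε.
No non-terminals are nullable.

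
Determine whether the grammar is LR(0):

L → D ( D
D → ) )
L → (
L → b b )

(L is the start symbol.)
Yes, the grammar is LR(0)

A grammar is LR(0) if no state in the canonical LR(0) collection has:
  - both a shift item (dot before a terminal) and a complete item (shift-reduce conflict), or
  - two or more complete items (reduce-reduce conflict; the accept item [L' → L .] counts as a complete item here).

Augment with L' → L and build the canonical LR(0) collection (I0 = CLOSURE({[L' → . L]}), then GOTO on every symbol after a dot until no new states appear). It has 11 states:
  I0: { [D → . ) )], [L → . (], [L → . D ( D], [L → . b b )], [L' → . L] }  — shift
  I1: { [L → ( .] }  — reduce
  I2: { [D → ) . )] }  — shift
  I3: { [L → D . ( D] }  — shift
  I4: { [L' → L .] }  — accept
  I5: { [L → b . b )] }  — shift
  I6: { [L → b b . )] }  — shift
  I7: { [L → b b ) .] }  — reduce
  I8: { [D → . ) )], [L → D ( . D] }  — shift
  I9: { [L → D ( D .] }  — reduce
  I10: { [D → ) ) .] }  — reduce

Every state is either a pure shift/goto state or contains exactly one complete item and nothing to shift — no conflicts. The grammar is LR(0).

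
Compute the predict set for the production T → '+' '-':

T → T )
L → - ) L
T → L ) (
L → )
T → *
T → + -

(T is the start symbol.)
PREDICT(T → '+' '-') = (FIRST(RHS) \ {ε}) ∪ (FOLLOW(T) if ε ∈ FIRST(RHS), i.e. RHS ⇒* ε)
FIRST('+' '-') = { '+' }
ε ∉ FIRST('+' '-'), so FOLLOW(T) is not added.
PREDICT(T → '+' '-') = { '+' }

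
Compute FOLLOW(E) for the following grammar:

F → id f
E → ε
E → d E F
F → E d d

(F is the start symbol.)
{ 'd', 'id' }

To compute FOLLOW(E), find every occurrence of E on a right-hand side N → α E β: add FIRST(β) \ {ε}, and if β is empty or nullable also add FOLLOW(N). Iterate to a fixed point.

In E → d E F: E is followed by F, add FIRST(F) \ {ε} = { 'd', 'id' }
In F → E d d: E is followed by d d, add FIRST(d d) \ {ε} = { 'd' }

Taking the union: FOLLOW(E) = { 'd', 'id' }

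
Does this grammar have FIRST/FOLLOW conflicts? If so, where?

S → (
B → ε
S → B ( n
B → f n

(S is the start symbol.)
A FIRST/FOLLOW conflict occurs when a non-terminal N has a nullable alternative N → β (β ⇒* ε) and another alternative N → α with FIRST(α) ∩ FOLLOW(N) ≠ ∅: on such a lookahead the parser cannot decide between expanding α and letting N vanish via β.

Nullable non-terminals: B.

B: nullable alternative(s) B → ε; FOLLOW(B) = { '(' }
  B → ε: FIRST \ {ε} = { } — this is the only nullable alternative, skip
  B → f n: FIRST \ {ε} = { 'f' } — disjoint from FOLLOW(B)

S has no nullable alternative, so no FIRST/FOLLOW check is needed there.

No FIRST/FOLLOW conflicts found.

Answer: No FIRST/FOLLOW conflicts.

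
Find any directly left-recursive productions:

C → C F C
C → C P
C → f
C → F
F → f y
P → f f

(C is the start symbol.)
Yes, C is left-recursive

Direct left recursion occurs when N → N α for some non-terminal N (the right-hand side begins with the left-hand side itself).

C → C F C: LEFT RECURSIVE (starts with C)
C → C P: LEFT RECURSIVE (starts with C)
C → f: starts with f
C → F: starts with F
F → f y: starts with f
P → f f: starts with f

The grammar has direct left recursion on: C.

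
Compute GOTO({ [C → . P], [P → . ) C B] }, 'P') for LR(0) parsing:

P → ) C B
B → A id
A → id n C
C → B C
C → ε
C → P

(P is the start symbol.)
GOTO(I, 'P') = CLOSURE({ [A → αX.β] : [A → α.Xβ] ∈ I, X = 'P' })

Items with dot before 'P', with the dot advanced:
  [C → . P] → [C → P .]
Closure adds nothing (no advanced item has the dot before a non-terminal).

GOTO = { [C → P .] }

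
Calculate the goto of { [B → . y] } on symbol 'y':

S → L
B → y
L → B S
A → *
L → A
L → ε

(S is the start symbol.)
{ [B → y .] }

GOTO(I, 'y') = CLOSURE({ [A → αX.β] : [A → α.Xβ] ∈ I, X = 'y' })

Items with dot before 'y', with the dot advanced:
  [B → . y] → [B → y .]
Closure adds nothing (no advanced item has the dot before a non-terminal).

GOTO = { [B → y .] }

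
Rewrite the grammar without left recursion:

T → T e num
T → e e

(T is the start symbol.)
T is directly left-recursive. The standard transformation for
  A → A α₁ | ... | A α_m | β₁ | ... | β_n
is
  A  → β₁ A' | ... | β_n A'
  A' → α₁ A' | ... | α_m A' | ε

T → e e becomes T → e e T'
T → T e num becomes T' → e num T'
Add T' → ε

Resulting grammar:
T → e e T'
T' → e num T'
T' → ε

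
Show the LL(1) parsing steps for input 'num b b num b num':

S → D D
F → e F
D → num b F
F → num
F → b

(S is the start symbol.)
LL(1) parsing maintains a stack (initially the start symbol over $) and the input. At each step: if the stack top is a terminal, match it against the current input token; if it is a non-terminal N, replace it with the RHS of M[N, lookahead] (the unique production whose predict set contains the lookahead).

Stack is shown with the top on the left.

Stack        Input                Action
----------------------------------------
S $          num b b num b num $  output S → D D
D D $        num b b num b num $  output D → num b F
num b F D $  num b b num b num $  match 'num'
b F D $      b b num b num $      match 'b'
F D $        b num b num $        output F → b
b D $        b num b num $        match 'b'
D $          num b num $          output D → num b F
num b F $    num b num $          match 'num'
b F $        b num $              match 'b'
F $          num $                output F → num
num $        num $                match 'num'
$            $                    accept

The string is accepted.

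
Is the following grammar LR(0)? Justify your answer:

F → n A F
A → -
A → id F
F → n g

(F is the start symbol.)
Yes, the grammar is LR(0)

A grammar is LR(0) if no state in the canonical LR(0) collection has:
  - both a shift item (dot before a terminal) and a complete item (shift-reduce conflict), or
  - two or more complete items (reduce-reduce conflict; the accept item [F' → F .] counts as a complete item here).

Augment with F' → F and build the canonical LR(0) collection (I0 = CLOSURE({[F' → . F]}), then GOTO on every symbol after a dot until no new states appear). It has 9 states:
  I0: { [F → . n A F], [F → . n g], [F' → . F] }  — shift
  I1: { [F' → F .] }  — accept
  I2: { [A → . -], [A → . id F], [F → n . A F], [F → n . g] }  — shift
  I3: { [A → - .] }  — reduce
  I4: { [F → . n A F], [F → . n g], [F → n A . F] }  — shift
  I5: { [F → n g .] }  — reduce
  I6: { [A → id . F], [F → . n A F], [F → . n g] }  — shift
  I7: { [A → id F .] }  — reduce
  I8: { [F → n A F .] }  — reduce

Every state is either a pure shift/goto state or contains exactly one complete item and nothing to shift — no conflicts. The grammar is LR(0).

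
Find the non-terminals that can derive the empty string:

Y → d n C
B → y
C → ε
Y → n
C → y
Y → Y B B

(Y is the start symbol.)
A non-terminal is nullable if it can derive ε (the empty string): either it has an ε-production, or it has a production whose right-hand side consists entirely of nullable non-terminals.

ε-productions: C → ε
So C is immediately nullable.
No further non-terminal can be added: every production for the remaining non-terminals contains a terminal or a non-nullable non-terminal.
Nullable = { 'C' }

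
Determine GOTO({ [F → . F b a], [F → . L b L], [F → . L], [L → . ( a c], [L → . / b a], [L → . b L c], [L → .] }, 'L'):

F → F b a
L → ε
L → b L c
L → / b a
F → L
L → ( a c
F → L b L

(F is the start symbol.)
GOTO(I, 'L') = CLOSURE({ [A → αX.β] : [A → α.Xβ] ∈ I, X = 'L' })

Items with dot before 'L', with the dot advanced:
  [F → . L] → [F → L .]
  [F → . L b L] → [F → L . b L]
Closure adds nothing (no advanced item has the dot before a non-terminal).

GOTO = { [F → L . b L], [F → L .] }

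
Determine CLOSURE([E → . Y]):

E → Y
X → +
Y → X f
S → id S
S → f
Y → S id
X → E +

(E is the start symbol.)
{ [E → . Y], [S → . f], [S → . id S], [X → . +], [X → . E +], [Y → . S id], [Y → . X f] }

Start with: [E → . Y]
  [E → . Y] has the dot before Y: add [Y → . X f], [Y → . S id]
  [Y → . X f] has the dot before X: add [X → . +], [X → . E +]
  [Y → . S id] has the dot before S: add [S → . id S], [S → . f]
  [X → . E +] has the dot before E: all E-items already present
No further items can be added.

CLOSURE = { [E → . Y], [S → . f], [S → . id S], [X → . +], [X → . E +], [Y → . S id], [Y → . X f] }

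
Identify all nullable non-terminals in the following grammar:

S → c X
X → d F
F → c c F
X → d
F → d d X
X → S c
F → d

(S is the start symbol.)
A non-terminal is nullable if it can derive ε (the empty string): either it has an ε-production, or it has a production whose right-hand side consists entirely of nullable non-terminals.

There are no ε-productions, so no non-terminal can derive ε.
No non-terminals are nullable.

Answer: None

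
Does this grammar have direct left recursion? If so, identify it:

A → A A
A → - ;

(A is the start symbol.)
Direct left recursion occurs when N → N α for some non-terminal N (the right-hand side begins with the left-hand side itself).

A → A A: LEFT RECURSIVE (starts with A)
A → - ;: starts with '-'

The grammar has direct left recursion on: A.

Answer: Yes, A is left-recursive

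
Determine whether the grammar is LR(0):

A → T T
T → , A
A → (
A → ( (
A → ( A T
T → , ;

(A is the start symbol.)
A grammar is LR(0) if no state in the canonical LR(0) collection has:
  - both a shift item (dot before a terminal) and a complete item (shift-reduce conflict), or
  - two or more complete items (reduce-reduce conflict; the accept item [A' → A .] counts as a complete item here).

Augment with A' → A and build the canonical LR(0) collection (I0 = CLOSURE({[A' → . A]}), then GOTO on every symbol after a dot until no new states appear). It has 11 states:
  I0: { [A → . ( (], [A → . ( A T], [A → . (], [A → . T T], [A' → . A], [T → . , ;], [T → . , A] }  — shift
  I1: { [A → ( . (], [A → ( . A T], [A → ( .], [A → . ( (], [A → . ( A T], [A → . (], [A → . T T], [T → . , ;], [T → . , A] }  — shift, reduce
  I2: { [A → . ( (], [A → . ( A T], [A → . (], [A → . T T], [T → , . ;], [T → , . A], [T → . , ;], [T → . , A] }  — shift
  I3: { [A' → A .] }  — accept
  I4: { [A → T . T], [T → . , ;], [T → . , A] }  — shift
  I5: { [A → T T .] }  — reduce
  I6: { [T → , ; .] }  — reduce
  I7: { [T → , A .] }  — reduce
  I8: { [A → ( ( .], [A → ( . (], [A → ( . A T], [A → ( .], [A → . ( (], [A → . ( A T], [A → . (], [A → . T T], [T → . , ;], [T → . , A] }  — shift, 2 reduces
  I9: { [A → ( A . T], [T → . , ;], [T → . , A] }  — shift
  I10: { [A → ( A T .] }  — reduce

Conflict in state I1:
  Shift-reduce conflict between [A → ( .] and [A → . (]
So the grammar is NOT LR(0).

Answer: No. Shift-reduce conflict between [A → ( .] and [A → . (]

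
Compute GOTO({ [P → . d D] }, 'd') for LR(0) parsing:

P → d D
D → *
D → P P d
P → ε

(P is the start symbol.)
{ [D → . *], [D → . P P d], [P → . d D], [P → .], [P → d . D] }

GOTO(I, 'd') = CLOSURE({ [A → αX.β] : [A → α.Xβ] ∈ I, X = 'd' })

Items with dot before 'd', with the dot advanced:
  [P → . d D] → [P → d . D]
Closure of the advanced items:
  [P → d . D] has the dot before D: add [D → . *], [D → . P P d]
  [D → . P P d] has the dot before P: add [P → . d D], [P → .]

GOTO = { [D → . *], [D → . P P d], [P → . d D], [P → .], [P → d . D] }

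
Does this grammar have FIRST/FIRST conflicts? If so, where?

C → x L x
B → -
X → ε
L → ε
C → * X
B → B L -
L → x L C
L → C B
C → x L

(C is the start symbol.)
FIRST sets of the non-terminals at (or reachable through a nullable prefix from) the front of some alternative:
  FIRST(B) = { '-' }
  FIRST(C) = { '*', 'x' }

Productions for C:
  C → x L x: FIRST = { 'x' }
  C → * X: FIRST = { '*' }
  C → x L: FIRST = { 'x' }
Productions for B:
  B → -: FIRST = { '-' }
  B → B L -: FIRST = { '-' }
Productions for L:
  L → ε: FIRST = { ε }
  L → x L C: FIRST = { 'x' }
  L → C B: FIRST = { '*', 'x' }
X has only one production, so no FIRST/FIRST conflict is possible there.

Conflict for C: C → x L x and C → x L
  Overlap: { 'x' }
Conflict for B: B → - and B → B L -
  Overlap: { '-' }
Conflict for L: L → x L C and L → C B
  Overlap: { 'x' }

Answer: Yes. C → x L x / C → x L on { 'x' }; B → '-' / B → B L '-' on { '-' }; L → x L C / L → C B on { 'x' }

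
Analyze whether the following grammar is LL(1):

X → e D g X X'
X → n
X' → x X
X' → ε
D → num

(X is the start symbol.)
A grammar is LL(1) if for each non-terminal N with multiple productions, the predict sets of those productions are pairwise disjoint, where PREDICT(N → α) = (FIRST(α) \ {ε}) ∪ (FOLLOW(N) if α ⇒* ε).

Relevant sets:
  FOLLOW(X') = { $, 'x' }

For X:
  PREDICT(X → e D g X X') = { 'e' }
  PREDICT(X → n) = { 'n' }
For X':
  PREDICT(X' → x X) = { 'x' }
  PREDICT(X' → ε) = { $, 'x' }
D has a single production, so nothing to check there.

Conflict found: Predict set conflict for X': { 'x' }
The grammar is NOT LL(1).

Answer: No. Predict set conflict for X': { 'x' }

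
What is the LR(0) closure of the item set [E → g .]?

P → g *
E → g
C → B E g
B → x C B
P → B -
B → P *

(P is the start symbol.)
Start with: [E → g .]
The dot is at the end, so nothing is added.

CLOSURE = { [E → g .] }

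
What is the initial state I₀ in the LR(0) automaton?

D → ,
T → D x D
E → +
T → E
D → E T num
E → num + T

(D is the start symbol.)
First, augment the grammar with D' → D
I₀ = CLOSURE({ [D' → . D] }):
  [D' → . D] has the dot before D: add [D → . ,], [D → . E T num]
  [D → . E T num] has the dot before E: add [E → . +], [E → . num + T]
No further items can be added.

I₀ = { [D → . ,], [D → . E T num], [D' → . D], [E → . +], [E → . num + T] }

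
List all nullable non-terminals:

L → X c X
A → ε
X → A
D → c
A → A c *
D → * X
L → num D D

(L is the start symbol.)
ε-productions: A → ε
So A is immediately nullable.
X → A: every symbol on the right is nullable, so X is nullable too.
No further non-terminal can be added: every production for the remaining non-terminals contains a terminal or a non-nullable non-terminal.
Nullable = { 'A', 'X' }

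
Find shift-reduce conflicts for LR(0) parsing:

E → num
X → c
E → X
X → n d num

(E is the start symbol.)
No shift-reduce conflicts

A shift-reduce conflict occurs when an LR(0) state has both:
  - a complete (reduce) item [A → α .] (dot at the end), and
  - a shift item [B → β . c γ] (dot before a terminal).

Augment with E' → E and build the canonical LR(0) collection (I0 = CLOSURE({[E' → . E]}), then GOTO on every symbol after a dot until no new states appear). It has 8 states:
  I0: { [E → . X], [E → . num], [E' → . E], [X → . c], [X → . n d num] }  — shift
  I1: { [E' → E .] }  — accept
  I2: { [E → X .] }  — reduce
  I3: { [X → c .] }  — reduce
  I4: { [X → n . d num] }  — shift
  I5: { [E → num .] }  — reduce
  I6: { [X → n d . num] }  — shift
  I7: { [X → n d num .] }  — reduce

No state contains both a complete item and a shift item.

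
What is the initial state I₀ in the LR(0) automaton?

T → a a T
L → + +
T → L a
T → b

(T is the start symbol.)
First, augment the grammar with T' → T
I₀ = CLOSURE({ [T' → . T] }):
  [T' → . T] has the dot before T: add [T → . a a T], [T → . L a], [T → . b]
  [T → . L a] has the dot before L: add [L → . + +]
No further items can be added.

I₀ = { [L → . + +], [T → . L a], [T → . a a T], [T → . b], [T' → . T] }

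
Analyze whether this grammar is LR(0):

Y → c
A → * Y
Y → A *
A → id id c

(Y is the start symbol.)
Augment with Y' → Y and build the canonical LR(0) collection (I0 = CLOSURE({[Y' → . Y]}), then GOTO on every symbol after a dot until no new states appear). It has 10 states:
  I0: { [A → . * Y], [A → . id id c], [Y → . A *], [Y → . c], [Y' → . Y] }  — shift
  I1: { [A → * . Y], [A → . * Y], [A → . id id c], [Y → . A *], [Y → . c] }  — shift
  I2: { [Y → A . *] }  — shift
  I3: { [Y' → Y .] }  — accept
  I4: { [Y → c .] }  — reduce
  I5: { [A → id . id c] }  — shift
  I6: { [A → id id . c] }  — shift
  I7: { [A → id id c .] }  — reduce
  I8: { [Y → A * .] }  — reduce
  I9: { [A → * Y .] }  — reduce

Every state is either a pure shift/goto state or contains exactly one complete item and nothing to shift — no conflicts. The grammar is LR(0).

Answer: Yes, the grammar is LR(0)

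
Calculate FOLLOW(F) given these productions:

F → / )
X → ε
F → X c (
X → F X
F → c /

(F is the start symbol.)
{ $, '/', 'c' }

To compute FOLLOW(F), find every occurrence of F on a right-hand side N → α F β: add FIRST(β) \ {ε}, and if β is empty or nullable also add FOLLOW(N). Iterate to a fixed point.

F is the start symbol, so $ ∈ FOLLOW(F).
In X → F X: F is followed by X, add FIRST(X) \ {ε} = { '/', 'c' }
  X is nullable, so also add FOLLOW(X)

The FOLLOW sets referred to above (computed the same way, to a fixed point):
  FOLLOW(X) = { 'c' }

Taking the union: FOLLOW(F) = { $, '/', 'c' }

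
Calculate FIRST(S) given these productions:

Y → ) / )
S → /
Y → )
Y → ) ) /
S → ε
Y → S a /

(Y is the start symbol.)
To compute FIRST(S), examine every production with S on the left-hand side, reading each right-hand side left to right until a non-nullable symbol is reached.

From S → /:
  - '/' is a terminal: add '/' and stop
From S → ε:
  - ε-production, so ε ∈ FIRST(S)

Collecting: FIRST(S) = { '/', ε }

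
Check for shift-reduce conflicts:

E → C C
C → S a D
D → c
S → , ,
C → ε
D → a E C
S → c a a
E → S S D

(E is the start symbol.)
Yes — I0: [C → .] vs [S → . , ,]; I2: [C → .] vs [S → . , ,]; I11: [C → .] vs [S → . , ,]; I13: [C → .] vs [S → . , ,]

A shift-reduce conflict occurs when an LR(0) state has both:
  - a complete (reduce) item [A → α .] (dot at the end), and
  - a shift item [B → β . c γ] (dot before a terminal).

Augment with E' → E and build the canonical LR(0) collection (I0 = CLOSURE({[E' → . E]}), then GOTO on every symbol after a dot until no new states appear). It has 19 states:
  I0: { [C → . S a D], [C → .], [E → . C C], [E → . S S D], [E' → . E], [S → . , ,], [S → . c a a] }  — shift, reduce
  I1: { [S → , . ,] }  — shift
  I2: { [C → . S a D], [C → .], [E → C . C], [S → . , ,], [S → . c a a] }  — shift, reduce
  I3: { [E' → E .] }  — accept
  I4: { [C → S . a D], [E → S . S D], [S → . , ,], [S → . c a a] }  — shift
  I5: { [S → c . a a] }  — shift
  I6: { [S → c a . a] }  — shift
  I7: { [S → c a a .] }  — reduce
  I8: { [D → . a E C], [D → . c], [E → S S . D] }  — shift
  I9: { [C → S a . D], [D → . a E C], [D → . c] }  — shift
  I10: { [C → S a D .] }  — reduce
  I11: { [C → . S a D], [C → .], [D → a . E C], [E → . C C], [E → . S S D], [S → . , ,], [S → . c a a] }  — shift, reduce
  I12: { [D → c .] }  — reduce
  I13: { [C → . S a D], [C → .], [D → a E . C], [S → . , ,], [S → . c a a] }  — shift, reduce
  I14: { [D → a E C .] }  — reduce
  I15: { [C → S . a D] }  — shift
  I16: { [E → S S D .] }  — reduce
  I17: { [E → C C .] }  — reduce
  I18: { [S → , , .] }  — reduce

I0 contains reduce item [C → .] and shift items [S → . , ,], [S → . c a a] — shift-reduce conflict.
I2 contains reduce item [C → .] and shift items [S → . , ,], [S → . c a a] — shift-reduce conflict.
I11 contains reduce item [C → .] and shift items [S → . , ,], [S → . c a a] — shift-reduce conflict.
I13 contains reduce item [C → .] and shift items [S → . , ,], [S → . c a a] — shift-reduce conflict.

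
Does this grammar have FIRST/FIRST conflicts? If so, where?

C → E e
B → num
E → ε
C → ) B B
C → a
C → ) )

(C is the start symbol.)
A FIRST/FIRST conflict occurs when two productions N → α and N → β for the same non-terminal have FIRST(α) ∩ FIRST(β) ≠ ∅ (with ε ∈ FIRST of a nullable right-hand side, so two nullable alternatives also conflict).

FIRST sets of the non-terminals at (or reachable through a nullable prefix from) the front of some alternative:
  FIRST(E) = { ε }

Productions for C:
  C → E e: FIRST = { 'e' }
  C → ) B B: FIRST = { ')' }
  C → a: FIRST = { 'a' }
  C → ) ): FIRST = { ')' }
B, E have only one production, so no FIRST/FIRST conflict is possible there.

Conflict for C: C → ) B B and C → ) )
  Overlap: { ')' }

Answer: Yes. C → ')' B B / C → ')' ')' on { ')' }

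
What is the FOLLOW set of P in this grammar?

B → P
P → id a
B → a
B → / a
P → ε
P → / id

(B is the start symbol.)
To compute FOLLOW(P), find every occurrence of P on a right-hand side N → α P β: add FIRST(β) \ {ε}, and if β is empty or nullable also add FOLLOW(N). Iterate to a fixed point.

In B → P: P is at the end, add FOLLOW(B)

The FOLLOW sets referred to above (computed the same way, to a fixed point):
  FOLLOW(B) = { $ }

Taking the union: FOLLOW(P) = { $ }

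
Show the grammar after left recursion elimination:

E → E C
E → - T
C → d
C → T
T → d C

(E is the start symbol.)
E → - T E'
E' → C E'
E' → ε
C → d
C → T
T → d C

E is directly left-recursive. The standard transformation for
  A → A α₁ | ... | A α_m | β₁ | ... | β_n
is
  A  → β₁ A' | ... | β_n A'
  A' → α₁ A' | ... | α_m A' | ε

E → - T becomes E → - T E'
E → E C becomes E' → C E'
Add E' → ε

Productions for other non-terminals are unchanged:
  C → d
  C → T
  T → d C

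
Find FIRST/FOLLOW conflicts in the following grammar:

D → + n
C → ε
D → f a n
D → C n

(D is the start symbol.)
No FIRST/FOLLOW conflicts.

A FIRST/FOLLOW conflict occurs when a non-terminal N has a nullable alternative N → β (β ⇒* ε) and another alternative N → α with FIRST(α) ∩ FOLLOW(N) ≠ ∅: on such a lookahead the parser cannot decide between expanding α and letting N vanish via β.

Nullable non-terminals: C.
C has a nullable alternative but only one production, so nothing to check.

D has no nullable alternative, so no FIRST/FOLLOW check is needed there.

No FIRST/FOLLOW conflicts found.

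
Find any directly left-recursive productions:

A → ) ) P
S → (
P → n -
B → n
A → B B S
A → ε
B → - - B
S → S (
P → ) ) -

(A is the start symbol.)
A → ) ) P: starts with ')'
S → (: starts with '('
P → n -: starts with n
B → n: starts with n
A → B B S: starts with B
A → ε: starts with ε
B → - - B: starts with '-'
S → S (: LEFT RECURSIVE (starts with S)
P → ) ) -: starts with ')'

The grammar has direct left recursion on: S.

Answer: Yes, S is left-recursive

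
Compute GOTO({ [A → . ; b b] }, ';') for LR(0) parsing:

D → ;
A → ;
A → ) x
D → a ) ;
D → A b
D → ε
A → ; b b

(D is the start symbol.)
GOTO(I, ';') = CLOSURE({ [A → αX.β] : [A → α.Xβ] ∈ I, X = ';' })

Items with dot before ';', with the dot advanced:
  [A → . ; b b] → [A → ; . b b]
Closure adds nothing (no advanced item has the dot before a non-terminal).

GOTO = { [A → ; . b b] }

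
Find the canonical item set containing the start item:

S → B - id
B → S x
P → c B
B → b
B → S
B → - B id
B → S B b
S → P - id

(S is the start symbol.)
First, augment the grammar with S' → S
I₀ = CLOSURE({ [S' → . S] }):
  [S' → . S] has the dot before S: add [S → . B - id], [S → . P - id]
  [S → . B - id] has the dot before B: add [B → . S x], [B → . b], [B → . S], [B → . - B id], [B → . S B b]
  [S → . P - id] has the dot before P: add [P → . c B]
No further items can be added.

I₀ = { [B → . - B id], [B → . S B b], [B → . S x], [B → . S], [B → . b], [P → . c B], [S → . B - id], [S → . P - id], [S' → . S] }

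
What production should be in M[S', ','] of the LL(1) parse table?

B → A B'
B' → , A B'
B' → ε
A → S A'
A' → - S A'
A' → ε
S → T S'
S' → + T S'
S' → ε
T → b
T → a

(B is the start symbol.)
S' → ε

To find M[S', ','], we find productions for S' where ',' is in the predict set (PREDICT(N → α) = (FIRST(α) \ {ε}) ∪ (FOLLOW(N) if α ⇒* ε)).

Relevant sets:
  FOLLOW(S') = { $, ',', '-' }

S' → + T S': PREDICT = { '+' }
S' → ε: PREDICT = { $, ',', '-' }
  ',' is in predict set, so this production goes in M[S', ',']

M[S', ','] = S' → ε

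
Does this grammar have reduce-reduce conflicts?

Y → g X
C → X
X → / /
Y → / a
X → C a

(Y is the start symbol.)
Augment with Y' → Y and build the canonical LR(0) collection (I0 = CLOSURE({[Y' → . Y]}), then GOTO on every symbol after a dot until no new states appear). It has 10 states:
  I0: { [Y → . / a], [Y → . g X], [Y' → . Y] }  — shift
  I1: { [Y → / . a] }  — shift
  I2: { [Y' → Y .] }  — accept
  I3: { [C → . X], [X → . / /], [X → . C a], [Y → g . X] }  — shift
  I4: { [X → / . /] }  — shift
  I5: { [X → C . a] }  — shift
  I6: { [C → X .], [Y → g X .] }  — 2 reduces
  I7: { [X → C a .] }  — reduce
  I8: { [X → / / .] }  — reduce
  I9: { [Y → / a .] }  — reduce

I6 contains complete items [C → X .], [Y → g X .] — reduce-reduce conflict.

Answer: Yes — I6: [C → X .] vs [Y → g X .]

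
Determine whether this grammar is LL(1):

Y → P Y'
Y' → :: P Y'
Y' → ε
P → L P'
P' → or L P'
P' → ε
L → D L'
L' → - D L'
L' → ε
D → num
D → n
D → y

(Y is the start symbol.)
A grammar is LL(1) if for each non-terminal N with multiple productions, the predict sets of those productions are pairwise disjoint, where PREDICT(N → α) = (FIRST(α) \ {ε}) ∪ (FOLLOW(N) if α ⇒* ε).

Relevant sets:
  FOLLOW(Y') = { $ }
  FOLLOW(P') = { $, '::' }
  FOLLOW(L') = { $, '::', 'or' }

For Y':
  PREDICT(Y' → :: P Y') = { '::' }
  PREDICT(Y' → ε) = { $ }
For P':
  PREDICT(P' → or L P') = { 'or' }
  PREDICT(P' → ε) = { $, '::' }
For L':
  PREDICT(L' → '-' D L') = { '-' }
  PREDICT(L' → ε) = { $, '::', 'or' }
For D:
  PREDICT(D → num) = { 'num' }
  PREDICT(D → n) = { 'n' }
  PREDICT(D → y) = { 'y' }
Y, P, L have a single production, so nothing to check there.

All predict sets are disjoint. The grammar IS LL(1).

Answer: Yes, the grammar is LL(1).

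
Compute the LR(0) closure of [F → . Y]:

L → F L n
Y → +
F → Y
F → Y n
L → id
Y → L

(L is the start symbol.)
To compute CLOSURE, for each item [A → α.Bβ] where B is a non-terminal, add [B → .γ] for all productions B → γ; repeat for the newly added items until nothing changes.

Start with: [F → . Y]
  [F → . Y] has the dot before Y: add [Y → . +], [Y → . L]
  [Y → . L] has the dot before L: add [L → . F L n], [L → . id]
  [L → . F L n] has the dot before F: add [F → . Y n]
No further items can be added.

CLOSURE = { [F → . Y n], [F → . Y], [L → . F L n], [L → . id], [Y → . +], [Y → . L] }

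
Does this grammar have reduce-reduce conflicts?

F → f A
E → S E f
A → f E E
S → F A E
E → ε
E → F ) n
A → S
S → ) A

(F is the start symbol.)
Augment with F' → F and build the canonical LR(0) collection (I0 = CLOSURE({[F' → . F]}), then GOTO on every symbol after a dot until no new states appear). It has 20 states:
  I0: { [F → . f A], [F' → . F] }  — shift
  I1: { [F' → F .] }  — accept
  I2: { [A → . S], [A → . f E E], [F → . f A], [F → f . A], [S → . ) A], [S → . F A E] }  — shift
  I3: { [A → . S], [A → . f E E], [F → . f A], [S → ) . A], [S → . ) A], [S → . F A E] }  — shift
  I4: { [F → f A .] }  — reduce
  I5: { [A → . S], [A → . f E E], [F → . f A], [S → . ) A], [S → . F A E], [S → F . A E] }  — shift
  I6: { [A → S .] }  — reduce
  I7: { [A → . S], [A → . f E E], [A → f . E E], [E → . F ) n], [E → . S E f], [E → .], [F → . f A], [F → f . A], [S → . ) A], [S → . F A E] }  — shift, reduce
  I8: { [A → f E . E], [E → . F ) n], [E → . S E f], [E → .], [F → . f A], [S → . ) A], [S → . F A E] }  — shift, reduce
  I9: { [A → . S], [A → . f E E], [E → F . ) n], [F → . f A], [S → . ) A], [S → . F A E], [S → F . A E] }  — shift
  I10: { [A → S .], [E → . F ) n], [E → . S E f], [E → .], [E → S . E f], [F → . f A], [S → . ) A], [S → . F A E] }  — shift, 2 reduces
  I11: { [E → S E . f] }  — shift
  I12: { [E → . F ) n], [E → . S E f], [E → .], [E → S . E f], [F → . f A], [S → . ) A], [S → . F A E] }  — shift, reduce
  I13: { [E → S E f .] }  — reduce
  I14: { [A → . S], [A → . f E E], [E → F ) . n], [F → . f A], [S → ) . A], [S → . ) A], [S → . F A E] }  — shift
  I15: { [E → . F ) n], [E → . S E f], [E → .], [F → . f A], [S → . ) A], [S → . F A E], [S → F A . E] }  — shift, reduce
  I16: { [S → F A E .] }  — reduce
  I17: { [S → ) A .] }  — reduce
  I18: { [E → F ) n .] }  — reduce
  I19: { [A → f E E .] }  — reduce

I10 contains complete items [A → S .], [E → .] — reduce-reduce conflict.

Answer: Yes — I10: [A → S .] vs [E → .]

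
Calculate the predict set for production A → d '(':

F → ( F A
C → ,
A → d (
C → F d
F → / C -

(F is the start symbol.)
{ 'd' }

PREDICT(A → d '(') = (FIRST(RHS) \ {ε}) ∪ (FOLLOW(A) if ε ∈ FIRST(RHS), i.e. RHS ⇒* ε)
FIRST(d '(') = { 'd' }
ε ∉ FIRST(d '('), so FOLLOW(A) is not added.
PREDICT(A → d '(') = { 'd' }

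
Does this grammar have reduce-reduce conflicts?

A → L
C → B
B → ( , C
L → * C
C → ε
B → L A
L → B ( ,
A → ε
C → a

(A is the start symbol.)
A reduce-reduce conflict occurs when an LR(0) state has two complete items [A → α .] and [B → β .] — both call for a reduction, and with no lookahead the parser cannot choose between them.

Augment with A' → A and build the canonical LR(0) collection (I0 = CLOSURE({[A' → . A]}), then GOTO on every symbol after a dot until no new states appear). It has 15 states:
  I0: { [A → . L], [A → .], [A' → . A], [B → . ( , C], [B → . L A], [L → . * C], [L → . B ( ,] }  — shift, reduce
  I1: { [B → ( . , C] }  — shift
  I2: { [B → . ( , C], [B → . L A], [C → . B], [C → . a], [C → .], [L → * . C], [L → . * C], [L → . B ( ,] }  — shift, reduce
  I3: { [A' → A .] }  — accept
  I4: { [L → B . ( ,] }  — shift
  I5: { [A → . L], [A → .], [A → L .], [B → . ( , C], [B → . L A], [B → L . A], [L → . * C], [L → . B ( ,] }  — shift, 2 reduces
  I6: { [B → L A .] }  — reduce
  I7: { [L → B ( . ,] }  — shift
  I8: { [L → B ( , .] }  — reduce
  I9: { [C → B .], [L → B . ( ,] }  — shift, reduce
  I10: { [L → * C .] }  — reduce
  I11: { [A → . L], [A → .], [B → . ( , C], [B → . L A], [B → L . A], [L → . * C], [L → . B ( ,] }  — shift, reduce
  I12: { [C → a .] }  — reduce
  I13: { [B → ( , . C], [B → . ( , C], [B → . L A], [C → . B], [C → . a], [C → .], [L → . * C], [L → . B ( ,] }  — shift, reduce
  I14: { [B → ( , C .] }  — reduce

I5 contains complete items [A → .], [A → L .] — reduce-reduce conflict.

Answer: Yes — I5: [A → .] vs [A → L .]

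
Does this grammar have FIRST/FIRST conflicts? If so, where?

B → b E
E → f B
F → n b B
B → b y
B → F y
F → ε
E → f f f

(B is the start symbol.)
Yes. B → b E / B → b y on { 'b' }; E → f B / E → f f f on { 'f' }

A FIRST/FIRST conflict occurs when two productions N → α and N → β for the same non-terminal have FIRST(α) ∩ FIRST(β) ≠ ∅ (with ε ∈ FIRST of a nullable right-hand side, so two nullable alternatives also conflict).

FIRST sets of the non-terminals at (or reachable through a nullable prefix from) the front of some alternative:
  FIRST(F) = { 'n', ε }

Productions for B:
  B → b E: FIRST = { 'b' }
  B → b y: FIRST = { 'b' }
  B → F y: FIRST = { 'n', 'y' }
Productions for E:
  E → f B: FIRST = { 'f' }
  E → f f f: FIRST = { 'f' }
Productions for F:
  F → n b B: FIRST = { 'n' }
  F → ε: FIRST = { ε }

Conflict for B: B → b E and B → b y
  Overlap: { 'b' }
Conflict for E: E → f B and E → f f f
  Overlap: { 'f' }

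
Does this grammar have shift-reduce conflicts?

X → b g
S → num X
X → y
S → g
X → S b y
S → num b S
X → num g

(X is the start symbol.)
Augment with X' → X and build the canonical LR(0) collection (I0 = CLOSURE({[X' → . X]}), then GOTO on every symbol after a dot until no new states appear). It has 16 states:
  I0: { [S → . g], [S → . num X], [S → . num b S], [X → . S b y], [X → . b g], [X → . num g], [X → . y], [X' → . X] }  — shift
  I1: { [X → S . b y] }  — shift
  I2: { [X' → X .] }  — accept
  I3: { [X → b . g] }  — shift
  I4: { [S → g .] }  — reduce
  I5: { [S → . g], [S → . num X], [S → . num b S], [S → num . X], [S → num . b S], [X → . S b y], [X → . b g], [X → . num g], [X → . y], [X → num . g] }  — shift
  I6: { [X → y .] }  — reduce
  I7: { [S → num X .] }  — reduce
  I8: { [S → . g], [S → . num X], [S → . num b S], [S → num b . S], [X → b . g] }  — shift
  I9: { [S → g .], [X → num g .] }  — 2 reduces
  I10: { [S → num b S .] }  — reduce
  I11: { [S → g .], [X → b g .] }  — 2 reduces
  I12: { [S → . g], [S → . num X], [S → . num b S], [S → num . X], [S → num . b S], [X → . S b y], [X → . b g], [X → . num g], [X → . y] }  — shift
  I13: { [X → b g .] }  — reduce
  I14: { [X → S b . y] }  — shift
  I15: { [X → S b y .] }  — reduce

No state contains both a complete item and a shift item.

Answer: No shift-reduce conflicts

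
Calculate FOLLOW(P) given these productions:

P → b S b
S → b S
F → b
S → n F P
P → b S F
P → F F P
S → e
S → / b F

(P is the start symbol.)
To compute FOLLOW(P), find every occurrence of P on a right-hand side N → α P β: add FIRST(β) \ {ε}, and if β is empty or nullable also add FOLLOW(N). Iterate to a fixed point.

P is the start symbol, so $ ∈ FOLLOW(P).
In S → n F P: P is at the end, add FOLLOW(S)
In P → F F P: P is at the end; this adds FOLLOW(P) to itself — nothing new

The FOLLOW sets referred to above (computed the same way, to a fixed point):
  FOLLOW(S) = { 'b' }

Taking the union: FOLLOW(P) = { $, 'b' }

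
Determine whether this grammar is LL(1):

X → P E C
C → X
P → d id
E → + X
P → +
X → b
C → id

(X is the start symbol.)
Relevant sets:
  FIRST(P) = { '+', 'd' }
  FIRST(X) = { '+', 'b', 'd' }

For X:
  PREDICT(X → P E C) = { '+', 'd' }
  PREDICT(X → b) = { 'b' }
For C:
  PREDICT(C → X) = { '+', 'b', 'd' }
  PREDICT(C → id) = { 'id' }
For P:
  PREDICT(P → d id) = { 'd' }
  PREDICT(P → '+') = { '+' }
E has a single production, so nothing to check there.

All predict sets are disjoint. The grammar IS LL(1).

Answer: Yes, the grammar is LL(1).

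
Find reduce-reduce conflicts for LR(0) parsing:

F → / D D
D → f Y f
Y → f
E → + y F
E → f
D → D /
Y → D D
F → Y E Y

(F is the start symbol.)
No reduce-reduce conflicts

A reduce-reduce conflict occurs when an LR(0) state has two complete items [A → α .] and [B → β .] — both call for a reduction, and with no lookahead the parser cannot choose between them.

Augment with F' → F and build the canonical LR(0) collection (I0 = CLOSURE({[F' → . F]}), then GOTO on every symbol after a dot until no new states appear). It has 19 states:
  I0: { [D → . D /], [D → . f Y f], [F → . / D D], [F → . Y E Y], [F' → . F], [Y → . D D], [Y → . f] }  — shift
  I1: { [D → . D /], [D → . f Y f], [F → / . D D] }  — shift
  I2: { [D → . D /], [D → . f Y f], [D → D . /], [Y → D . D] }  — shift
  I3: { [F' → F .] }  — accept
  I4: { [E → . + y F], [E → . f], [F → Y . E Y] }  — shift
  I5: { [D → . D /], [D → . f Y f], [D → f . Y f], [Y → . D D], [Y → . f], [Y → f .] }  — shift, reduce
  I6: { [D → f Y . f] }  — shift
  I7: { [D → f Y f .] }  — reduce
  I8: { [E → + . y F] }  — shift
  I9: { [D → . D /], [D → . f Y f], [F → Y E . Y], [Y → . D D], [Y → . f] }  — shift
  I10: { [E → f .] }  — reduce
  I11: { [F → Y E Y .] }  — reduce
  I12: { [D → . D /], [D → . f Y f], [E → + y . F], [F → . / D D], [F → . Y E Y], [Y → . D D], [Y → . f] }  — shift
  I13: { [E → + y F .] }  — reduce
  I14: { [D → D / .] }  — reduce
  I15: { [D → D . /], [Y → D D .] }  — shift, reduce
  I16: { [D → . D /], [D → . f Y f], [D → f . Y f], [Y → . D D], [Y → . f] }  — shift
  I17: { [D → . D /], [D → . f Y f], [D → D . /], [F → / D . D] }  — shift
  I18: { [D → D . /], [F → / D D .] }  — shift, reduce

No state contains more than one complete item.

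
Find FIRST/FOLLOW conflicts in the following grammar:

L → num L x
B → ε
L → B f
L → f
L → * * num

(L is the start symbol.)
No FIRST/FOLLOW conflicts.

A FIRST/FOLLOW conflict occurs when a non-terminal N has a nullable alternative N → β (β ⇒* ε) and another alternative N → α with FIRST(α) ∩ FOLLOW(N) ≠ ∅: on such a lookahead the parser cannot decide between expanding α and letting N vanish via β.

Nullable non-terminals: B.
B has a nullable alternative but only one production, so nothing to check.

L has no nullable alternative, so no FIRST/FOLLOW check is needed there.

No FIRST/FOLLOW conflicts found.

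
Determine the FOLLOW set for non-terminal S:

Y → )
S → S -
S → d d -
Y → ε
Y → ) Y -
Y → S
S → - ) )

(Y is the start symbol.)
In S → S -: S is followed by '-', add FIRST('-') \ {ε} = { '-' }
In Y → S: S is at the end, add FOLLOW(Y)

The FOLLOW sets referred to above (computed the same way, to a fixed point):
  FOLLOW(Y) = { $, '-' }

Taking the union: FOLLOW(S) = { $, '-' }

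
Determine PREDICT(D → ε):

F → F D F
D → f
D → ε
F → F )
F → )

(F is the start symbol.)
{ ')' }

PREDICT(D → ε) = (FIRST(RHS) \ {ε}) ∪ (FOLLOW(D) if ε ∈ FIRST(RHS), i.e. RHS ⇒* ε)
The right-hand side is ε (FIRST(ε) = { ε }), so the predict set is FOLLOW(D) = { ')' }
PREDICT(D → ε) = { ')' }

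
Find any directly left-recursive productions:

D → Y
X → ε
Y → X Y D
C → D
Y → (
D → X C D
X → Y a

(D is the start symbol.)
No direct left recursion

D → Y: starts with Y
X → ε: starts with ε
Y → X Y D: starts with X
C → D: starts with D
Y → (: starts with '('
D → X C D: starts with X
X → Y a: starts with Y

No direct left recursion found.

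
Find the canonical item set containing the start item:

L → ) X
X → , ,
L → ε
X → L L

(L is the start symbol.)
{ [L → . ) X], [L → .], [L' → . L] }

First, augment the grammar with L' → L
I₀ = CLOSURE({ [L' → . L] }):
  [L' → . L] has the dot before L: add [L → . ) X], [L → .]
No further items can be added.

I₀ = { [L → . ) X], [L → .], [L' → . L] }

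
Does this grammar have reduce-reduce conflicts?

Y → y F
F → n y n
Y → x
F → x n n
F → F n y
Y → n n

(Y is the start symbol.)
No reduce-reduce conflicts

A reduce-reduce conflict occurs when an LR(0) state has two complete items [A → α .] and [B → β .] — both call for a reduction, and with no lookahead the parser cannot choose between them.

Augment with Y' → Y and build the canonical LR(0) collection (I0 = CLOSURE({[Y' → . Y]}), then GOTO on every symbol after a dot until no new states appear). It has 15 states:
  I0: { [Y → . n n], [Y → . x], [Y → . y F], [Y' → . Y] }  — shift
  I1: { [Y' → Y .] }  — accept
  I2: { [Y → n . n] }  — shift
  I3: { [Y → x .] }  — reduce
  I4: { [F → . F n y], [F → . n y n], [F → . x n n], [Y → y . F] }  — shift
  I5: { [F → F . n y], [Y → y F .] }  — shift, reduce
  I6: { [F → n . y n] }  — shift
  I7: { [F → x . n n] }  — shift
  I8: { [F → x n . n] }  — shift
  I9: { [F → x n n .] }  — reduce
  I10: { [F → n y . n] }  — shift
  I11: { [F → n y n .] }  — reduce
  I12: { [F → F n . y] }  — shift
  I13: { [F → F n y .] }  — reduce
  I14: { [Y → n n .] }  — reduce

No state contains more than one complete item.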